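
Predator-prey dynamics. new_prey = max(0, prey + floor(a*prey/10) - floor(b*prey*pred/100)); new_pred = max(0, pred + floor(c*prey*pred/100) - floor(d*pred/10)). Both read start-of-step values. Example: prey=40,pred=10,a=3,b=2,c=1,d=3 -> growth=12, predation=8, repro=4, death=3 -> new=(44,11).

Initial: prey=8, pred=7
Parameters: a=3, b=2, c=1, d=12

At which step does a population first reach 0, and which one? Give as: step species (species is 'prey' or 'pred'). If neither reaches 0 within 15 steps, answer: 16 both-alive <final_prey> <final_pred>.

Answer: 1 pred

Derivation:
Step 1: prey: 8+2-1=9; pred: 7+0-8=0
First extinction: pred at step 1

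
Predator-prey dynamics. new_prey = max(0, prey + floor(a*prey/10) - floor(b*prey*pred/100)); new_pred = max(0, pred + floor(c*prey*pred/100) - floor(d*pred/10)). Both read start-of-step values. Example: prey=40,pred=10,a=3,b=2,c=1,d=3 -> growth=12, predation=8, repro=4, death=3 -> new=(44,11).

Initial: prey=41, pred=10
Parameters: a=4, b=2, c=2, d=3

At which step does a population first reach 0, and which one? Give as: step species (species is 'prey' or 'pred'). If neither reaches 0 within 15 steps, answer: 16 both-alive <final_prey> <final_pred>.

Step 1: prey: 41+16-8=49; pred: 10+8-3=15
Step 2: prey: 49+19-14=54; pred: 15+14-4=25
Step 3: prey: 54+21-27=48; pred: 25+27-7=45
Step 4: prey: 48+19-43=24; pred: 45+43-13=75
Step 5: prey: 24+9-36=0; pred: 75+36-22=89
First extinction: prey at step 5

Answer: 5 prey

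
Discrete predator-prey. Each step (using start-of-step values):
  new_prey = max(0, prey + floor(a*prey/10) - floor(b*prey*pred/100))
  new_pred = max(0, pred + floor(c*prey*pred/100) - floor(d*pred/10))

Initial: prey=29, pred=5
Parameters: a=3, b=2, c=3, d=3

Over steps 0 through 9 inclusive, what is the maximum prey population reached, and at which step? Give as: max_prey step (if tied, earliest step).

Step 1: prey: 29+8-2=35; pred: 5+4-1=8
Step 2: prey: 35+10-5=40; pred: 8+8-2=14
Step 3: prey: 40+12-11=41; pred: 14+16-4=26
Step 4: prey: 41+12-21=32; pred: 26+31-7=50
Step 5: prey: 32+9-32=9; pred: 50+48-15=83
Step 6: prey: 9+2-14=0; pred: 83+22-24=81
Step 7: prey: 0+0-0=0; pred: 81+0-24=57
Step 8: prey: 0+0-0=0; pred: 57+0-17=40
Step 9: prey: 0+0-0=0; pred: 40+0-12=28
Max prey = 41 at step 3

Answer: 41 3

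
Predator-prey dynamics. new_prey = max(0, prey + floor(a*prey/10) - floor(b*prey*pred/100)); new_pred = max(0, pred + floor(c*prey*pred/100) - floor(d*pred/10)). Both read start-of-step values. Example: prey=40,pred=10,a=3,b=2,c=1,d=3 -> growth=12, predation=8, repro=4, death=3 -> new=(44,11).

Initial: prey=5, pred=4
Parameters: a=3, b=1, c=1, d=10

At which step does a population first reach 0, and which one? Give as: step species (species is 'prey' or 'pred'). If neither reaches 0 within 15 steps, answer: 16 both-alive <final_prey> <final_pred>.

Answer: 1 pred

Derivation:
Step 1: prey: 5+1-0=6; pred: 4+0-4=0
First extinction: pred at step 1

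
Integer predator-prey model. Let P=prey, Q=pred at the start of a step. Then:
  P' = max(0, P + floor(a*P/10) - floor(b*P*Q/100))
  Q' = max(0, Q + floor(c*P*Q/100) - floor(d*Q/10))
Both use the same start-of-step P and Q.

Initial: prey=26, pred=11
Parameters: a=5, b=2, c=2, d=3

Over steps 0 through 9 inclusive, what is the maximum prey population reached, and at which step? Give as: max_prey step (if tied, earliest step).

Step 1: prey: 26+13-5=34; pred: 11+5-3=13
Step 2: prey: 34+17-8=43; pred: 13+8-3=18
Step 3: prey: 43+21-15=49; pred: 18+15-5=28
Step 4: prey: 49+24-27=46; pred: 28+27-8=47
Step 5: prey: 46+23-43=26; pred: 47+43-14=76
Step 6: prey: 26+13-39=0; pred: 76+39-22=93
Step 7: prey: 0+0-0=0; pred: 93+0-27=66
Step 8: prey: 0+0-0=0; pred: 66+0-19=47
Step 9: prey: 0+0-0=0; pred: 47+0-14=33
Max prey = 49 at step 3

Answer: 49 3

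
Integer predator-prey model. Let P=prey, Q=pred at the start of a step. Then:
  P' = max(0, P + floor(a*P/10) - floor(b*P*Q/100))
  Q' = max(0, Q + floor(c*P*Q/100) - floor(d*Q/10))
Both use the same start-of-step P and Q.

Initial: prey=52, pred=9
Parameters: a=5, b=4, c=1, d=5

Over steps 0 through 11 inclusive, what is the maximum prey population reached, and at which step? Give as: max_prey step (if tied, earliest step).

Answer: 81 4

Derivation:
Step 1: prey: 52+26-18=60; pred: 9+4-4=9
Step 2: prey: 60+30-21=69; pred: 9+5-4=10
Step 3: prey: 69+34-27=76; pred: 10+6-5=11
Step 4: prey: 76+38-33=81; pred: 11+8-5=14
Step 5: prey: 81+40-45=76; pred: 14+11-7=18
Step 6: prey: 76+38-54=60; pred: 18+13-9=22
Step 7: prey: 60+30-52=38; pred: 22+13-11=24
Step 8: prey: 38+19-36=21; pred: 24+9-12=21
Step 9: prey: 21+10-17=14; pred: 21+4-10=15
Step 10: prey: 14+7-8=13; pred: 15+2-7=10
Step 11: prey: 13+6-5=14; pred: 10+1-5=6
Max prey = 81 at step 4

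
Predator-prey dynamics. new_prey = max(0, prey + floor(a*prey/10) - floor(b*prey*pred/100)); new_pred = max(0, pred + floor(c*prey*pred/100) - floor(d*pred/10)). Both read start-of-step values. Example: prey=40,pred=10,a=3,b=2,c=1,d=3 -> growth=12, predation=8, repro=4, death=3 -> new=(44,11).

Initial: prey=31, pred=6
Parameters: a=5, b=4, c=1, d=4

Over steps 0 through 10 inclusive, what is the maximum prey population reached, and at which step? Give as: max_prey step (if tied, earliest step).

Step 1: prey: 31+15-7=39; pred: 6+1-2=5
Step 2: prey: 39+19-7=51; pred: 5+1-2=4
Step 3: prey: 51+25-8=68; pred: 4+2-1=5
Step 4: prey: 68+34-13=89; pred: 5+3-2=6
Step 5: prey: 89+44-21=112; pred: 6+5-2=9
Step 6: prey: 112+56-40=128; pred: 9+10-3=16
Step 7: prey: 128+64-81=111; pred: 16+20-6=30
Step 8: prey: 111+55-133=33; pred: 30+33-12=51
Step 9: prey: 33+16-67=0; pred: 51+16-20=47
Step 10: prey: 0+0-0=0; pred: 47+0-18=29
Max prey = 128 at step 6

Answer: 128 6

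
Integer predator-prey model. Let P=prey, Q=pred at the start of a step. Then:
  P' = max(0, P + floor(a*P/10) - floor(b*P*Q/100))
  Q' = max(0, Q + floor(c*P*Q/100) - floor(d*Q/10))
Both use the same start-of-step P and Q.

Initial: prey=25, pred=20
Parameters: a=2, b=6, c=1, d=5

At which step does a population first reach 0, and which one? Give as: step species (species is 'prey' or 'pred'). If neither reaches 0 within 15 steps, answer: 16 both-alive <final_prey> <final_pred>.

Answer: 1 prey

Derivation:
Step 1: prey: 25+5-30=0; pred: 20+5-10=15
First extinction: prey at step 1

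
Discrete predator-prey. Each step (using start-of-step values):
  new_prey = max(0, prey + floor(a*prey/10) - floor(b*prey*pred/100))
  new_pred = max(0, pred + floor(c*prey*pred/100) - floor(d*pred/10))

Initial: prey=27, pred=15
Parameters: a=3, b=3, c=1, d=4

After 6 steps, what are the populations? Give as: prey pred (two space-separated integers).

Step 1: prey: 27+8-12=23; pred: 15+4-6=13
Step 2: prey: 23+6-8=21; pred: 13+2-5=10
Step 3: prey: 21+6-6=21; pred: 10+2-4=8
Step 4: prey: 21+6-5=22; pred: 8+1-3=6
Step 5: prey: 22+6-3=25; pred: 6+1-2=5
Step 6: prey: 25+7-3=29; pred: 5+1-2=4

Answer: 29 4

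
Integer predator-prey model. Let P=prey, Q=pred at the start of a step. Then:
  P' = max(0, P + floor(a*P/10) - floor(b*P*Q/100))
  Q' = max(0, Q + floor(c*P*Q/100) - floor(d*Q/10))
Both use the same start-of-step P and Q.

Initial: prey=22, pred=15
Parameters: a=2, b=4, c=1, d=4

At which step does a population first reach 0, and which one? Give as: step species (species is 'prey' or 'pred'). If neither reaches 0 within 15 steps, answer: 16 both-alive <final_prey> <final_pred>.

Answer: 16 both-alive 24 2

Derivation:
Step 1: prey: 22+4-13=13; pred: 15+3-6=12
Step 2: prey: 13+2-6=9; pred: 12+1-4=9
Step 3: prey: 9+1-3=7; pred: 9+0-3=6
Step 4: prey: 7+1-1=7; pred: 6+0-2=4
Step 5: prey: 7+1-1=7; pred: 4+0-1=3
Step 6: prey: 7+1-0=8; pred: 3+0-1=2
Step 7: prey: 8+1-0=9; pred: 2+0-0=2
Step 8: prey: 9+1-0=10; pred: 2+0-0=2
Step 9: prey: 10+2-0=12; pred: 2+0-0=2
Step 10: prey: 12+2-0=14; pred: 2+0-0=2
Step 11: prey: 14+2-1=15; pred: 2+0-0=2
Step 12: prey: 15+3-1=17; pred: 2+0-0=2
Step 13: prey: 17+3-1=19; pred: 2+0-0=2
Step 14: prey: 19+3-1=21; pred: 2+0-0=2
Step 15: prey: 21+4-1=24; pred: 2+0-0=2
No extinction within 15 steps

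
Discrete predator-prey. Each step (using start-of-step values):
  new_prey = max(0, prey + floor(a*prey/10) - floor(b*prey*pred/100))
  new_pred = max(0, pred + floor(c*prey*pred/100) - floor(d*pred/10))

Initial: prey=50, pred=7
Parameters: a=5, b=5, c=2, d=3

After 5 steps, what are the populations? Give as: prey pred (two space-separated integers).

Answer: 0 31

Derivation:
Step 1: prey: 50+25-17=58; pred: 7+7-2=12
Step 2: prey: 58+29-34=53; pred: 12+13-3=22
Step 3: prey: 53+26-58=21; pred: 22+23-6=39
Step 4: prey: 21+10-40=0; pred: 39+16-11=44
Step 5: prey: 0+0-0=0; pred: 44+0-13=31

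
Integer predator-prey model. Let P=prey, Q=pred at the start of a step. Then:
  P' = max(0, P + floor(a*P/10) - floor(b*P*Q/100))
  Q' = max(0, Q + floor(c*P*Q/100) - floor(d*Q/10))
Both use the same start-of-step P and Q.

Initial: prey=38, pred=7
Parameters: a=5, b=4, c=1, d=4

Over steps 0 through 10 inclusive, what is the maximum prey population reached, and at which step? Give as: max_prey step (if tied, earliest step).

Answer: 78 5

Derivation:
Step 1: prey: 38+19-10=47; pred: 7+2-2=7
Step 2: prey: 47+23-13=57; pred: 7+3-2=8
Step 3: prey: 57+28-18=67; pred: 8+4-3=9
Step 4: prey: 67+33-24=76; pred: 9+6-3=12
Step 5: prey: 76+38-36=78; pred: 12+9-4=17
Step 6: prey: 78+39-53=64; pred: 17+13-6=24
Step 7: prey: 64+32-61=35; pred: 24+15-9=30
Step 8: prey: 35+17-42=10; pred: 30+10-12=28
Step 9: prey: 10+5-11=4; pred: 28+2-11=19
Step 10: prey: 4+2-3=3; pred: 19+0-7=12
Max prey = 78 at step 5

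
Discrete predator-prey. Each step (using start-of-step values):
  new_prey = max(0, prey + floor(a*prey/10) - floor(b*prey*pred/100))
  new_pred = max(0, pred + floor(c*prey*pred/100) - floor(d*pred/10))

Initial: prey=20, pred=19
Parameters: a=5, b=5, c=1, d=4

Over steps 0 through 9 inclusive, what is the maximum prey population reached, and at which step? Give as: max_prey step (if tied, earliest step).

Step 1: prey: 20+10-19=11; pred: 19+3-7=15
Step 2: prey: 11+5-8=8; pred: 15+1-6=10
Step 3: prey: 8+4-4=8; pred: 10+0-4=6
Step 4: prey: 8+4-2=10; pred: 6+0-2=4
Step 5: prey: 10+5-2=13; pred: 4+0-1=3
Step 6: prey: 13+6-1=18; pred: 3+0-1=2
Step 7: prey: 18+9-1=26; pred: 2+0-0=2
Step 8: prey: 26+13-2=37; pred: 2+0-0=2
Step 9: prey: 37+18-3=52; pred: 2+0-0=2
Max prey = 52 at step 9

Answer: 52 9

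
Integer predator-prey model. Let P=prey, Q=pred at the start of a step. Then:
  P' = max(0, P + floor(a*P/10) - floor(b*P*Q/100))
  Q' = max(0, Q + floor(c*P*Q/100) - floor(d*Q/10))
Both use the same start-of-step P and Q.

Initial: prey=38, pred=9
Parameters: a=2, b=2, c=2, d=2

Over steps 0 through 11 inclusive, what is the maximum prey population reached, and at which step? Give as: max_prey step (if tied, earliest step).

Step 1: prey: 38+7-6=39; pred: 9+6-1=14
Step 2: prey: 39+7-10=36; pred: 14+10-2=22
Step 3: prey: 36+7-15=28; pred: 22+15-4=33
Step 4: prey: 28+5-18=15; pred: 33+18-6=45
Step 5: prey: 15+3-13=5; pred: 45+13-9=49
Step 6: prey: 5+1-4=2; pred: 49+4-9=44
Step 7: prey: 2+0-1=1; pred: 44+1-8=37
Step 8: prey: 1+0-0=1; pred: 37+0-7=30
Step 9: prey: 1+0-0=1; pred: 30+0-6=24
Step 10: prey: 1+0-0=1; pred: 24+0-4=20
Step 11: prey: 1+0-0=1; pred: 20+0-4=16
Max prey = 39 at step 1

Answer: 39 1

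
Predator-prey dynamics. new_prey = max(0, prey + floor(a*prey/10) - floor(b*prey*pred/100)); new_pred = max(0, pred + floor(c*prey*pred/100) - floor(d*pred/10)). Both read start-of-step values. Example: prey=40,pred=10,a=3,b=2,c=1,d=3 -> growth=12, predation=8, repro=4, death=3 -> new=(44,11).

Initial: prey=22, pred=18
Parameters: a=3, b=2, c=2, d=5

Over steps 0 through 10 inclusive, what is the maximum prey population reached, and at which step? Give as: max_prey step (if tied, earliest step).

Answer: 33 10

Derivation:
Step 1: prey: 22+6-7=21; pred: 18+7-9=16
Step 2: prey: 21+6-6=21; pred: 16+6-8=14
Step 3: prey: 21+6-5=22; pred: 14+5-7=12
Step 4: prey: 22+6-5=23; pred: 12+5-6=11
Step 5: prey: 23+6-5=24; pred: 11+5-5=11
Step 6: prey: 24+7-5=26; pred: 11+5-5=11
Step 7: prey: 26+7-5=28; pred: 11+5-5=11
Step 8: prey: 28+8-6=30; pred: 11+6-5=12
Step 9: prey: 30+9-7=32; pred: 12+7-6=13
Step 10: prey: 32+9-8=33; pred: 13+8-6=15
Max prey = 33 at step 10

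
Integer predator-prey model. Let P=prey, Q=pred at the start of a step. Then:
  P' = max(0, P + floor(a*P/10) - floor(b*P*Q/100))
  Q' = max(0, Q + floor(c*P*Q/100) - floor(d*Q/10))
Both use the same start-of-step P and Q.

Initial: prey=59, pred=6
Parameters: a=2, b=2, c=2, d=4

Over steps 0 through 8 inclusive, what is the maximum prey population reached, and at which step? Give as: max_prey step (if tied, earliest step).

Step 1: prey: 59+11-7=63; pred: 6+7-2=11
Step 2: prey: 63+12-13=62; pred: 11+13-4=20
Step 3: prey: 62+12-24=50; pred: 20+24-8=36
Step 4: prey: 50+10-36=24; pred: 36+36-14=58
Step 5: prey: 24+4-27=1; pred: 58+27-23=62
Step 6: prey: 1+0-1=0; pred: 62+1-24=39
Step 7: prey: 0+0-0=0; pred: 39+0-15=24
Step 8: prey: 0+0-0=0; pred: 24+0-9=15
Max prey = 63 at step 1

Answer: 63 1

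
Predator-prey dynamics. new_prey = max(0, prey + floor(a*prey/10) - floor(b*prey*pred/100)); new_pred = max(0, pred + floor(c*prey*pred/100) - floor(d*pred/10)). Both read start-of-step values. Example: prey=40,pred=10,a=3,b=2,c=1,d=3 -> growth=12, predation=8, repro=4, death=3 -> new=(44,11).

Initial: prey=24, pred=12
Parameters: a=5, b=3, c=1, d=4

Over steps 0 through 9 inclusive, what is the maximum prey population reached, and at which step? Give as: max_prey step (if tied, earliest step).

Answer: 97 7

Derivation:
Step 1: prey: 24+12-8=28; pred: 12+2-4=10
Step 2: prey: 28+14-8=34; pred: 10+2-4=8
Step 3: prey: 34+17-8=43; pred: 8+2-3=7
Step 4: prey: 43+21-9=55; pred: 7+3-2=8
Step 5: prey: 55+27-13=69; pred: 8+4-3=9
Step 6: prey: 69+34-18=85; pred: 9+6-3=12
Step 7: prey: 85+42-30=97; pred: 12+10-4=18
Step 8: prey: 97+48-52=93; pred: 18+17-7=28
Step 9: prey: 93+46-78=61; pred: 28+26-11=43
Max prey = 97 at step 7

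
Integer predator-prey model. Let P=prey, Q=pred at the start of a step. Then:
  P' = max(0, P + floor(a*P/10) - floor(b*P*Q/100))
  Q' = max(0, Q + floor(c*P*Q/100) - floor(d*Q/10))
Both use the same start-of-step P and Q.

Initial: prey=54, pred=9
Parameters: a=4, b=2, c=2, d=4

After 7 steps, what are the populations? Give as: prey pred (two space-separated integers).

Answer: 0 35

Derivation:
Step 1: prey: 54+21-9=66; pred: 9+9-3=15
Step 2: prey: 66+26-19=73; pred: 15+19-6=28
Step 3: prey: 73+29-40=62; pred: 28+40-11=57
Step 4: prey: 62+24-70=16; pred: 57+70-22=105
Step 5: prey: 16+6-33=0; pred: 105+33-42=96
Step 6: prey: 0+0-0=0; pred: 96+0-38=58
Step 7: prey: 0+0-0=0; pred: 58+0-23=35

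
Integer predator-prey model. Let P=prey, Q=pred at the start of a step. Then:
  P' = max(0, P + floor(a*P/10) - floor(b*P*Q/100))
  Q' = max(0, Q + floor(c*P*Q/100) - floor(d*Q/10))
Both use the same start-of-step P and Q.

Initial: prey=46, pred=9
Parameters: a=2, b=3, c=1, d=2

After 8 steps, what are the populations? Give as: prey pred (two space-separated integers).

Step 1: prey: 46+9-12=43; pred: 9+4-1=12
Step 2: prey: 43+8-15=36; pred: 12+5-2=15
Step 3: prey: 36+7-16=27; pred: 15+5-3=17
Step 4: prey: 27+5-13=19; pred: 17+4-3=18
Step 5: prey: 19+3-10=12; pred: 18+3-3=18
Step 6: prey: 12+2-6=8; pred: 18+2-3=17
Step 7: prey: 8+1-4=5; pred: 17+1-3=15
Step 8: prey: 5+1-2=4; pred: 15+0-3=12

Answer: 4 12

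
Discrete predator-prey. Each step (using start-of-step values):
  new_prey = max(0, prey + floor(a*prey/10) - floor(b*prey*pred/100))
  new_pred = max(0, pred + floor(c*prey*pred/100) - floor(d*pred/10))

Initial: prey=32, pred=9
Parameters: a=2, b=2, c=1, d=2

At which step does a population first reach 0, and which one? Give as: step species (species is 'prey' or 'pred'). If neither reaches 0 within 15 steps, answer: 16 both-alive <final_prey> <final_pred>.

Step 1: prey: 32+6-5=33; pred: 9+2-1=10
Step 2: prey: 33+6-6=33; pred: 10+3-2=11
Step 3: prey: 33+6-7=32; pred: 11+3-2=12
Step 4: prey: 32+6-7=31; pred: 12+3-2=13
Step 5: prey: 31+6-8=29; pred: 13+4-2=15
Step 6: prey: 29+5-8=26; pred: 15+4-3=16
Step 7: prey: 26+5-8=23; pred: 16+4-3=17
Step 8: prey: 23+4-7=20; pred: 17+3-3=17
Step 9: prey: 20+4-6=18; pred: 17+3-3=17
Step 10: prey: 18+3-6=15; pred: 17+3-3=17
Step 11: prey: 15+3-5=13; pred: 17+2-3=16
Step 12: prey: 13+2-4=11; pred: 16+2-3=15
Step 13: prey: 11+2-3=10; pred: 15+1-3=13
Step 14: prey: 10+2-2=10; pred: 13+1-2=12
Step 15: prey: 10+2-2=10; pred: 12+1-2=11
No extinction within 15 steps

Answer: 16 both-alive 10 11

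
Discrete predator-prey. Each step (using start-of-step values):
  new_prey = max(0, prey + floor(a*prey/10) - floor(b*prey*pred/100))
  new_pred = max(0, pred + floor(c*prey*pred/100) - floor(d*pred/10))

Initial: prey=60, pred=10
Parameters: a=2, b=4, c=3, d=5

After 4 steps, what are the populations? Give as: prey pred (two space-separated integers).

Step 1: prey: 60+12-24=48; pred: 10+18-5=23
Step 2: prey: 48+9-44=13; pred: 23+33-11=45
Step 3: prey: 13+2-23=0; pred: 45+17-22=40
Step 4: prey: 0+0-0=0; pred: 40+0-20=20

Answer: 0 20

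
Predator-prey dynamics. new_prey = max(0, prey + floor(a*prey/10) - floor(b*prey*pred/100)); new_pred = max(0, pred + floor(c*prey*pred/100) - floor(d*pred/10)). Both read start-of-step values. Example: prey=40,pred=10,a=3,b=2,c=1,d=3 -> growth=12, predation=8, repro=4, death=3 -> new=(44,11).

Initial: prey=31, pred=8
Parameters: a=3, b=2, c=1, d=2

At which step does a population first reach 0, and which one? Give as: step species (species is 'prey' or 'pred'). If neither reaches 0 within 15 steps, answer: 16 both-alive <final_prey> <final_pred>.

Step 1: prey: 31+9-4=36; pred: 8+2-1=9
Step 2: prey: 36+10-6=40; pred: 9+3-1=11
Step 3: prey: 40+12-8=44; pred: 11+4-2=13
Step 4: prey: 44+13-11=46; pred: 13+5-2=16
Step 5: prey: 46+13-14=45; pred: 16+7-3=20
Step 6: prey: 45+13-18=40; pred: 20+9-4=25
Step 7: prey: 40+12-20=32; pred: 25+10-5=30
Step 8: prey: 32+9-19=22; pred: 30+9-6=33
Step 9: prey: 22+6-14=14; pred: 33+7-6=34
Step 10: prey: 14+4-9=9; pred: 34+4-6=32
Step 11: prey: 9+2-5=6; pred: 32+2-6=28
Step 12: prey: 6+1-3=4; pred: 28+1-5=24
Step 13: prey: 4+1-1=4; pred: 24+0-4=20
Step 14: prey: 4+1-1=4; pred: 20+0-4=16
Step 15: prey: 4+1-1=4; pred: 16+0-3=13
No extinction within 15 steps

Answer: 16 both-alive 4 13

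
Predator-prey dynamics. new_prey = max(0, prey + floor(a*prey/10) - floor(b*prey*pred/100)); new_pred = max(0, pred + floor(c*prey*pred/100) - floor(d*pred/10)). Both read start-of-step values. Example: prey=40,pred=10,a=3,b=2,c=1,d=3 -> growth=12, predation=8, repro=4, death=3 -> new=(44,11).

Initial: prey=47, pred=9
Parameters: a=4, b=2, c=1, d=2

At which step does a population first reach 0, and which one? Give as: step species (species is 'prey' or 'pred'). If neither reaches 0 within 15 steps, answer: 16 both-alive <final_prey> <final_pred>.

Answer: 8 prey

Derivation:
Step 1: prey: 47+18-8=57; pred: 9+4-1=12
Step 2: prey: 57+22-13=66; pred: 12+6-2=16
Step 3: prey: 66+26-21=71; pred: 16+10-3=23
Step 4: prey: 71+28-32=67; pred: 23+16-4=35
Step 5: prey: 67+26-46=47; pred: 35+23-7=51
Step 6: prey: 47+18-47=18; pred: 51+23-10=64
Step 7: prey: 18+7-23=2; pred: 64+11-12=63
Step 8: prey: 2+0-2=0; pred: 63+1-12=52
First extinction: prey at step 8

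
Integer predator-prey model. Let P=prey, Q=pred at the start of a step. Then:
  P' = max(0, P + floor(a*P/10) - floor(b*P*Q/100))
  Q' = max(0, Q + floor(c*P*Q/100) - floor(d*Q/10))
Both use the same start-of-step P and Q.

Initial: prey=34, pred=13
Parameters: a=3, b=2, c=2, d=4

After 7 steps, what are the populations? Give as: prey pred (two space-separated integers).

Step 1: prey: 34+10-8=36; pred: 13+8-5=16
Step 2: prey: 36+10-11=35; pred: 16+11-6=21
Step 3: prey: 35+10-14=31; pred: 21+14-8=27
Step 4: prey: 31+9-16=24; pred: 27+16-10=33
Step 5: prey: 24+7-15=16; pred: 33+15-13=35
Step 6: prey: 16+4-11=9; pred: 35+11-14=32
Step 7: prey: 9+2-5=6; pred: 32+5-12=25

Answer: 6 25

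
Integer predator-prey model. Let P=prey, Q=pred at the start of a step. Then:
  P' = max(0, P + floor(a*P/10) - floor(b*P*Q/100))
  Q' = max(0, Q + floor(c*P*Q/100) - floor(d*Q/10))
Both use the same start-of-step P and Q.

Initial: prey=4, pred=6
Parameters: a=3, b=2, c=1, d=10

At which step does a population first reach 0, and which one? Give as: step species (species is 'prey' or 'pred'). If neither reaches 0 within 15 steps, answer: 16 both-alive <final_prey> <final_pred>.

Step 1: prey: 4+1-0=5; pred: 6+0-6=0
First extinction: pred at step 1

Answer: 1 pred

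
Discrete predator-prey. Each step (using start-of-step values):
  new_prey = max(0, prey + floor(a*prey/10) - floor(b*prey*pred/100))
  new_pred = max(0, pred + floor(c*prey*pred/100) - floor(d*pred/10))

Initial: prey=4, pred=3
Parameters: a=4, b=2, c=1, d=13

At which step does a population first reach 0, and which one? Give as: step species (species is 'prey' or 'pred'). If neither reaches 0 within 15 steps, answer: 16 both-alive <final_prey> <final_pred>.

Answer: 1 pred

Derivation:
Step 1: prey: 4+1-0=5; pred: 3+0-3=0
First extinction: pred at step 1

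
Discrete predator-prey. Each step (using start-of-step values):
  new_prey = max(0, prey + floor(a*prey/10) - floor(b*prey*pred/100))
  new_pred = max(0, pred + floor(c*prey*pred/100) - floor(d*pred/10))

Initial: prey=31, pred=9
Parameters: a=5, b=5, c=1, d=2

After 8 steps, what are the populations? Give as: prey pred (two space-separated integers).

Answer: 11 14

Derivation:
Step 1: prey: 31+15-13=33; pred: 9+2-1=10
Step 2: prey: 33+16-16=33; pred: 10+3-2=11
Step 3: prey: 33+16-18=31; pred: 11+3-2=12
Step 4: prey: 31+15-18=28; pred: 12+3-2=13
Step 5: prey: 28+14-18=24; pred: 13+3-2=14
Step 6: prey: 24+12-16=20; pred: 14+3-2=15
Step 7: prey: 20+10-15=15; pred: 15+3-3=15
Step 8: prey: 15+7-11=11; pred: 15+2-3=14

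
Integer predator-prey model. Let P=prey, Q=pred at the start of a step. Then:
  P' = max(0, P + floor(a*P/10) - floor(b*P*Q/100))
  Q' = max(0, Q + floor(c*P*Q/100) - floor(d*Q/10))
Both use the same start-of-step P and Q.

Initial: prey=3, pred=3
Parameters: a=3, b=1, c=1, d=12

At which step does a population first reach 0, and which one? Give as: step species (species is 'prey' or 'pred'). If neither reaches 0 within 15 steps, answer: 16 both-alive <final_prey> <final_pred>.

Step 1: prey: 3+0-0=3; pred: 3+0-3=0
First extinction: pred at step 1

Answer: 1 pred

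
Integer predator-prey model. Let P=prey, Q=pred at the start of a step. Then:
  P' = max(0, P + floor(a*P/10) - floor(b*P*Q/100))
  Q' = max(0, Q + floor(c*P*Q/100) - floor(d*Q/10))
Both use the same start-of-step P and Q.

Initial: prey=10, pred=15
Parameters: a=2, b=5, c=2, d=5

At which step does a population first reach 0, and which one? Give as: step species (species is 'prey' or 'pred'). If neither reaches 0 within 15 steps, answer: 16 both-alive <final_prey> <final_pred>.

Step 1: prey: 10+2-7=5; pred: 15+3-7=11
Step 2: prey: 5+1-2=4; pred: 11+1-5=7
Step 3: prey: 4+0-1=3; pred: 7+0-3=4
Step 4: prey: 3+0-0=3; pred: 4+0-2=2
Step 5: prey: 3+0-0=3; pred: 2+0-1=1
Step 6: prey: 3+0-0=3; pred: 1+0-0=1
Steps 7-15: state stable at prey=3, pred=1 (no change)
No extinction within 15 steps

Answer: 16 both-alive 3 1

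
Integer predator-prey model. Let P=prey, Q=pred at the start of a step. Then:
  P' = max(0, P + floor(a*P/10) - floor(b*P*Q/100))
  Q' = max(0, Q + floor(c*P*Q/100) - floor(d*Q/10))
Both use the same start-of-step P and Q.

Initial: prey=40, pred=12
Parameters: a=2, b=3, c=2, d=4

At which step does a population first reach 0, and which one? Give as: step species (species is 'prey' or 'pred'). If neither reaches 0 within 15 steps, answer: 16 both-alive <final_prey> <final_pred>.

Step 1: prey: 40+8-14=34; pred: 12+9-4=17
Step 2: prey: 34+6-17=23; pred: 17+11-6=22
Step 3: prey: 23+4-15=12; pred: 22+10-8=24
Step 4: prey: 12+2-8=6; pred: 24+5-9=20
Step 5: prey: 6+1-3=4; pred: 20+2-8=14
Step 6: prey: 4+0-1=3; pred: 14+1-5=10
Step 7: prey: 3+0-0=3; pred: 10+0-4=6
Step 8: prey: 3+0-0=3; pred: 6+0-2=4
Step 9: prey: 3+0-0=3; pred: 4+0-1=3
Step 10: prey: 3+0-0=3; pred: 3+0-1=2
Step 11: prey: 3+0-0=3; pred: 2+0-0=2
Steps 12-15: state stable at prey=3, pred=2 (no change)
No extinction within 15 steps

Answer: 16 both-alive 3 2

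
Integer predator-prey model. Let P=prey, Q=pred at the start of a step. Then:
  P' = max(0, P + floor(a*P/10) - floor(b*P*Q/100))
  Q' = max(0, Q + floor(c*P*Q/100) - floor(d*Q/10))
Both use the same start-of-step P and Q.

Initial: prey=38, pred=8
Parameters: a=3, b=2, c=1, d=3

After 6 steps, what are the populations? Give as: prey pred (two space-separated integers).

Step 1: prey: 38+11-6=43; pred: 8+3-2=9
Step 2: prey: 43+12-7=48; pred: 9+3-2=10
Step 3: prey: 48+14-9=53; pred: 10+4-3=11
Step 4: prey: 53+15-11=57; pred: 11+5-3=13
Step 5: prey: 57+17-14=60; pred: 13+7-3=17
Step 6: prey: 60+18-20=58; pred: 17+10-5=22

Answer: 58 22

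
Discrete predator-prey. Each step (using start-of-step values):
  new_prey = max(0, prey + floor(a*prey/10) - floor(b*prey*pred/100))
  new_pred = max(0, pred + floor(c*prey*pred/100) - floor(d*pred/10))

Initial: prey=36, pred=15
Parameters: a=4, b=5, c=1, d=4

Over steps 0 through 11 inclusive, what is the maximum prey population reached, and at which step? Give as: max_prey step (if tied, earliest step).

Answer: 57 11

Derivation:
Step 1: prey: 36+14-27=23; pred: 15+5-6=14
Step 2: prey: 23+9-16=16; pred: 14+3-5=12
Step 3: prey: 16+6-9=13; pred: 12+1-4=9
Step 4: prey: 13+5-5=13; pred: 9+1-3=7
Step 5: prey: 13+5-4=14; pred: 7+0-2=5
Step 6: prey: 14+5-3=16; pred: 5+0-2=3
Step 7: prey: 16+6-2=20; pred: 3+0-1=2
Step 8: prey: 20+8-2=26; pred: 2+0-0=2
Step 9: prey: 26+10-2=34; pred: 2+0-0=2
Step 10: prey: 34+13-3=44; pred: 2+0-0=2
Step 11: prey: 44+17-4=57; pred: 2+0-0=2
Max prey = 57 at step 11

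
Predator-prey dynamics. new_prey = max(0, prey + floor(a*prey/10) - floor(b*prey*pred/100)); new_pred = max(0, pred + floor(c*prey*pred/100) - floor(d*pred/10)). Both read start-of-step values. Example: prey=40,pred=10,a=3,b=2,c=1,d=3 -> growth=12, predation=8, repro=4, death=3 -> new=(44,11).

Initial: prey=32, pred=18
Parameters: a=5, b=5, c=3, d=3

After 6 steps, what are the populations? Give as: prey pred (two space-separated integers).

Answer: 0 10

Derivation:
Step 1: prey: 32+16-28=20; pred: 18+17-5=30
Step 2: prey: 20+10-30=0; pred: 30+18-9=39
Step 3: prey: 0+0-0=0; pred: 39+0-11=28
Step 4: prey: 0+0-0=0; pred: 28+0-8=20
Step 5: prey: 0+0-0=0; pred: 20+0-6=14
Step 6: prey: 0+0-0=0; pred: 14+0-4=10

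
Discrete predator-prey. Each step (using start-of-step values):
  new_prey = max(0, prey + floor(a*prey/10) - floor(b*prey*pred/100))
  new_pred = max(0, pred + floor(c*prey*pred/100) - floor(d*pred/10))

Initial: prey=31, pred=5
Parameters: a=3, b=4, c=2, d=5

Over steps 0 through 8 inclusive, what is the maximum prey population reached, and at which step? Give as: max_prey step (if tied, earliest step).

Step 1: prey: 31+9-6=34; pred: 5+3-2=6
Step 2: prey: 34+10-8=36; pred: 6+4-3=7
Step 3: prey: 36+10-10=36; pred: 7+5-3=9
Step 4: prey: 36+10-12=34; pred: 9+6-4=11
Step 5: prey: 34+10-14=30; pred: 11+7-5=13
Step 6: prey: 30+9-15=24; pred: 13+7-6=14
Step 7: prey: 24+7-13=18; pred: 14+6-7=13
Step 8: prey: 18+5-9=14; pred: 13+4-6=11
Max prey = 36 at step 2

Answer: 36 2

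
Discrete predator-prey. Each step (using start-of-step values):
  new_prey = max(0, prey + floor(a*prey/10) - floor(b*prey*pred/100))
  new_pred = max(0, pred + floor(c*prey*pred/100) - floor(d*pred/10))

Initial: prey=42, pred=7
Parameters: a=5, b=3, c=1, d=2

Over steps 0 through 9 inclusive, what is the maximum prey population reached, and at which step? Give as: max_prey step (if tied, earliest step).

Step 1: prey: 42+21-8=55; pred: 7+2-1=8
Step 2: prey: 55+27-13=69; pred: 8+4-1=11
Step 3: prey: 69+34-22=81; pred: 11+7-2=16
Step 4: prey: 81+40-38=83; pred: 16+12-3=25
Step 5: prey: 83+41-62=62; pred: 25+20-5=40
Step 6: prey: 62+31-74=19; pred: 40+24-8=56
Step 7: prey: 19+9-31=0; pred: 56+10-11=55
Step 8: prey: 0+0-0=0; pred: 55+0-11=44
Step 9: prey: 0+0-0=0; pred: 44+0-8=36
Max prey = 83 at step 4

Answer: 83 4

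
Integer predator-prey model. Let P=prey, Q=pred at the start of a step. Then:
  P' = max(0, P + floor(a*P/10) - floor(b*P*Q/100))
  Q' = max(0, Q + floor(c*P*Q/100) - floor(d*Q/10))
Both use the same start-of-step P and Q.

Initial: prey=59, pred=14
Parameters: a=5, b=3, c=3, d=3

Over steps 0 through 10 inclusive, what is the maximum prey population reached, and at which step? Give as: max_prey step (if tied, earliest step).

Answer: 64 1

Derivation:
Step 1: prey: 59+29-24=64; pred: 14+24-4=34
Step 2: prey: 64+32-65=31; pred: 34+65-10=89
Step 3: prey: 31+15-82=0; pred: 89+82-26=145
Step 4: prey: 0+0-0=0; pred: 145+0-43=102
Step 5: prey: 0+0-0=0; pred: 102+0-30=72
Step 6: prey: 0+0-0=0; pred: 72+0-21=51
Step 7: prey: 0+0-0=0; pred: 51+0-15=36
Step 8: prey: 0+0-0=0; pred: 36+0-10=26
Step 9: prey: 0+0-0=0; pred: 26+0-7=19
Step 10: prey: 0+0-0=0; pred: 19+0-5=14
Max prey = 64 at step 1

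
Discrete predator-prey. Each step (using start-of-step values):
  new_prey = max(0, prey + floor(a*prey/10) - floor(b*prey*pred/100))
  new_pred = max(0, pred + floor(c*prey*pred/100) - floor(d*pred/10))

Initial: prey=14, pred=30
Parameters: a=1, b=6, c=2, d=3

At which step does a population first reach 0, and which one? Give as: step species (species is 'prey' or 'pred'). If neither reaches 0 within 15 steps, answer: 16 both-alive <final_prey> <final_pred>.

Step 1: prey: 14+1-25=0; pred: 30+8-9=29
First extinction: prey at step 1

Answer: 1 prey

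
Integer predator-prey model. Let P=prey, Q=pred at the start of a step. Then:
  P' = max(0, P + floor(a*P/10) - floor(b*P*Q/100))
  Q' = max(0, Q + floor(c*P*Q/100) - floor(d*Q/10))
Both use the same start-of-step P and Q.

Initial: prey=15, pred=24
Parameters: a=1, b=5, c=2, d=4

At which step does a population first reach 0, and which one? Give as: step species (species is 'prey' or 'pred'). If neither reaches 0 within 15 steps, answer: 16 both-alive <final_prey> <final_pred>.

Step 1: prey: 15+1-18=0; pred: 24+7-9=22
First extinction: prey at step 1

Answer: 1 prey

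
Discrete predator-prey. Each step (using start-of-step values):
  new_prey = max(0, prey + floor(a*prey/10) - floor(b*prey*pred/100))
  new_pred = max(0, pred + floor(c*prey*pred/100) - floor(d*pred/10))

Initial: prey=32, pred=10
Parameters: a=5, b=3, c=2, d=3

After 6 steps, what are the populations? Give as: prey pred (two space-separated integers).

Answer: 0 41

Derivation:
Step 1: prey: 32+16-9=39; pred: 10+6-3=13
Step 2: prey: 39+19-15=43; pred: 13+10-3=20
Step 3: prey: 43+21-25=39; pred: 20+17-6=31
Step 4: prey: 39+19-36=22; pred: 31+24-9=46
Step 5: prey: 22+11-30=3; pred: 46+20-13=53
Step 6: prey: 3+1-4=0; pred: 53+3-15=41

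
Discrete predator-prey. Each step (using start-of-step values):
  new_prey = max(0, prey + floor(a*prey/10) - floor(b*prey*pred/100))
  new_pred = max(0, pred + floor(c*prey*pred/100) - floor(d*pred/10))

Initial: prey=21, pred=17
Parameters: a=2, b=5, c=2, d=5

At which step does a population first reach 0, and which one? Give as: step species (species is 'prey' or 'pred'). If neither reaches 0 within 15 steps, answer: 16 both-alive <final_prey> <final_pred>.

Answer: 16 both-alive 2 1

Derivation:
Step 1: prey: 21+4-17=8; pred: 17+7-8=16
Step 2: prey: 8+1-6=3; pred: 16+2-8=10
Step 3: prey: 3+0-1=2; pred: 10+0-5=5
Step 4: prey: 2+0-0=2; pred: 5+0-2=3
Step 5: prey: 2+0-0=2; pred: 3+0-1=2
Step 6: prey: 2+0-0=2; pred: 2+0-1=1
Step 7: prey: 2+0-0=2; pred: 1+0-0=1
Steps 8-15: state stable at prey=2, pred=1 (no change)
No extinction within 15 steps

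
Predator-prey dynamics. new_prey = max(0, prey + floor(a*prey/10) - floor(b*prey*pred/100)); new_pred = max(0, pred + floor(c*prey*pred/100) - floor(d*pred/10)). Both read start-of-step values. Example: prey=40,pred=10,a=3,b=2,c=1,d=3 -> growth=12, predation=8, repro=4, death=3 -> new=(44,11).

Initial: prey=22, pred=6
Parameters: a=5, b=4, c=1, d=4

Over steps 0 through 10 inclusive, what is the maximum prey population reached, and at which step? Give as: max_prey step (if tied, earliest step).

Answer: 126 7

Derivation:
Step 1: prey: 22+11-5=28; pred: 6+1-2=5
Step 2: prey: 28+14-5=37; pred: 5+1-2=4
Step 3: prey: 37+18-5=50; pred: 4+1-1=4
Step 4: prey: 50+25-8=67; pred: 4+2-1=5
Step 5: prey: 67+33-13=87; pred: 5+3-2=6
Step 6: prey: 87+43-20=110; pred: 6+5-2=9
Step 7: prey: 110+55-39=126; pred: 9+9-3=15
Step 8: prey: 126+63-75=114; pred: 15+18-6=27
Step 9: prey: 114+57-123=48; pred: 27+30-10=47
Step 10: prey: 48+24-90=0; pred: 47+22-18=51
Max prey = 126 at step 7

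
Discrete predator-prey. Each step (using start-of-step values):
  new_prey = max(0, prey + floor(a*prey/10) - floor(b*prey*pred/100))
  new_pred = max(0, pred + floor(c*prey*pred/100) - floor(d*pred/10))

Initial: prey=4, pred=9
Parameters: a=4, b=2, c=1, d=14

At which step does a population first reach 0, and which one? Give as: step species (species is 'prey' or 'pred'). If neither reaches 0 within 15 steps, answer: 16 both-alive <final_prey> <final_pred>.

Answer: 1 pred

Derivation:
Step 1: prey: 4+1-0=5; pred: 9+0-12=0
First extinction: pred at step 1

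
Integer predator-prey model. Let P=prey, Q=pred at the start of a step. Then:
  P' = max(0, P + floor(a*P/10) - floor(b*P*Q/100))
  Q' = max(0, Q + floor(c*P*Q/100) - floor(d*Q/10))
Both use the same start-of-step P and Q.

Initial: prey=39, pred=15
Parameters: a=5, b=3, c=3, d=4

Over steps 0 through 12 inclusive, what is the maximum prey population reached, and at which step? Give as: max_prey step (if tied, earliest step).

Step 1: prey: 39+19-17=41; pred: 15+17-6=26
Step 2: prey: 41+20-31=30; pred: 26+31-10=47
Step 3: prey: 30+15-42=3; pred: 47+42-18=71
Step 4: prey: 3+1-6=0; pred: 71+6-28=49
Step 5: prey: 0+0-0=0; pred: 49+0-19=30
Step 6: prey: 0+0-0=0; pred: 30+0-12=18
Step 7: prey: 0+0-0=0; pred: 18+0-7=11
Step 8: prey: 0+0-0=0; pred: 11+0-4=7
Step 9: prey: 0+0-0=0; pred: 7+0-2=5
Step 10: prey: 0+0-0=0; pred: 5+0-2=3
Step 11: prey: 0+0-0=0; pred: 3+0-1=2
Step 12: prey: 0+0-0=0; pred: 2+0-0=2
Max prey = 41 at step 1

Answer: 41 1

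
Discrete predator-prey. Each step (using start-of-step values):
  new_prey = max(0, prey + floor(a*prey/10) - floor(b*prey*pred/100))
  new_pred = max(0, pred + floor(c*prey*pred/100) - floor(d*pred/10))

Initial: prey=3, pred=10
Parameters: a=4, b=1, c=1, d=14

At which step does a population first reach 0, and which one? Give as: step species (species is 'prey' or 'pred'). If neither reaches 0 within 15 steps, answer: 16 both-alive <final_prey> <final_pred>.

Answer: 1 pred

Derivation:
Step 1: prey: 3+1-0=4; pred: 10+0-14=0
First extinction: pred at step 1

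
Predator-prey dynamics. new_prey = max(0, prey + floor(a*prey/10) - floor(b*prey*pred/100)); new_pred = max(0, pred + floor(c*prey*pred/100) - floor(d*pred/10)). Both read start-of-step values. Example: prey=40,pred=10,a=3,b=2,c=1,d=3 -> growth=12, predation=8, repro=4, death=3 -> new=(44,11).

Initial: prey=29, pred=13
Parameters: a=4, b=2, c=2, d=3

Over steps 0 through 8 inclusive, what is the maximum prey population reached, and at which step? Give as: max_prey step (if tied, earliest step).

Answer: 35 2

Derivation:
Step 1: prey: 29+11-7=33; pred: 13+7-3=17
Step 2: prey: 33+13-11=35; pred: 17+11-5=23
Step 3: prey: 35+14-16=33; pred: 23+16-6=33
Step 4: prey: 33+13-21=25; pred: 33+21-9=45
Step 5: prey: 25+10-22=13; pred: 45+22-13=54
Step 6: prey: 13+5-14=4; pred: 54+14-16=52
Step 7: prey: 4+1-4=1; pred: 52+4-15=41
Step 8: prey: 1+0-0=1; pred: 41+0-12=29
Max prey = 35 at step 2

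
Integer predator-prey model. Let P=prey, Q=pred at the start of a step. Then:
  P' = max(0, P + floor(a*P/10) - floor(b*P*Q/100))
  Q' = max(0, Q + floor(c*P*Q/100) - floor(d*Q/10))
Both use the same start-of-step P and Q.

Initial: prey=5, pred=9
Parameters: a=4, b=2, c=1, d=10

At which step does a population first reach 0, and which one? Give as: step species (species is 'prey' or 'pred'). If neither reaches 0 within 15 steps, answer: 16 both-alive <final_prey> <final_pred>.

Answer: 1 pred

Derivation:
Step 1: prey: 5+2-0=7; pred: 9+0-9=0
First extinction: pred at step 1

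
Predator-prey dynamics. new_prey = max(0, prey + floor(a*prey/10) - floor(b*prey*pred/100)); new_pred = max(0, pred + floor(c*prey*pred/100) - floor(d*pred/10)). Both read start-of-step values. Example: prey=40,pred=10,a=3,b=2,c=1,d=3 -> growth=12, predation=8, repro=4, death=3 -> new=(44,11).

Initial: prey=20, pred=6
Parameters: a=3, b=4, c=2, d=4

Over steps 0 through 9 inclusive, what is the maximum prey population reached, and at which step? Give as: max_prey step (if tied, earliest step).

Step 1: prey: 20+6-4=22; pred: 6+2-2=6
Step 2: prey: 22+6-5=23; pred: 6+2-2=6
Step 3: prey: 23+6-5=24; pred: 6+2-2=6
Step 4: prey: 24+7-5=26; pred: 6+2-2=6
Step 5: prey: 26+7-6=27; pred: 6+3-2=7
Step 6: prey: 27+8-7=28; pred: 7+3-2=8
Step 7: prey: 28+8-8=28; pred: 8+4-3=9
Step 8: prey: 28+8-10=26; pred: 9+5-3=11
Step 9: prey: 26+7-11=22; pred: 11+5-4=12
Max prey = 28 at step 6

Answer: 28 6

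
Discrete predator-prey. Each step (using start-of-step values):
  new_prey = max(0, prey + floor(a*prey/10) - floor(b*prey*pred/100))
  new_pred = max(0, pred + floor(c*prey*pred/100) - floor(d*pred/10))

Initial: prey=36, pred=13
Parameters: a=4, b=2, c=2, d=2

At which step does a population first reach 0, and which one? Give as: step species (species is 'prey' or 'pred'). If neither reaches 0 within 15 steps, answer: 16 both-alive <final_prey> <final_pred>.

Step 1: prey: 36+14-9=41; pred: 13+9-2=20
Step 2: prey: 41+16-16=41; pred: 20+16-4=32
Step 3: prey: 41+16-26=31; pred: 32+26-6=52
Step 4: prey: 31+12-32=11; pred: 52+32-10=74
Step 5: prey: 11+4-16=0; pred: 74+16-14=76
First extinction: prey at step 5

Answer: 5 prey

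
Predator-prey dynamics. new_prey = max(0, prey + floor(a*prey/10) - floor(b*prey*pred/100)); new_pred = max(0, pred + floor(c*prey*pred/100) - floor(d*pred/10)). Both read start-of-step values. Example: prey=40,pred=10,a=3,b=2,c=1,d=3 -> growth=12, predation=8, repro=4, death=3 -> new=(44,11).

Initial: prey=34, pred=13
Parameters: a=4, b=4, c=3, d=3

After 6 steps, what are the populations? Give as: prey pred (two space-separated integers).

Answer: 0 15

Derivation:
Step 1: prey: 34+13-17=30; pred: 13+13-3=23
Step 2: prey: 30+12-27=15; pred: 23+20-6=37
Step 3: prey: 15+6-22=0; pred: 37+16-11=42
Step 4: prey: 0+0-0=0; pred: 42+0-12=30
Step 5: prey: 0+0-0=0; pred: 30+0-9=21
Step 6: prey: 0+0-0=0; pred: 21+0-6=15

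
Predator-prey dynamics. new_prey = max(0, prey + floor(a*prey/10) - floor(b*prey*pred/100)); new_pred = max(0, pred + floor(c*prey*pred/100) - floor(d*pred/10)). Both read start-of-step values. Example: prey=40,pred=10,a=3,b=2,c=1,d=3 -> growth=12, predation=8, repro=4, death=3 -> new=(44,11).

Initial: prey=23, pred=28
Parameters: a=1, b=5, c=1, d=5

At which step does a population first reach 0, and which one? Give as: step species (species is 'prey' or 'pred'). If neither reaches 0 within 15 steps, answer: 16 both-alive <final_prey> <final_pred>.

Answer: 1 prey

Derivation:
Step 1: prey: 23+2-32=0; pred: 28+6-14=20
First extinction: prey at step 1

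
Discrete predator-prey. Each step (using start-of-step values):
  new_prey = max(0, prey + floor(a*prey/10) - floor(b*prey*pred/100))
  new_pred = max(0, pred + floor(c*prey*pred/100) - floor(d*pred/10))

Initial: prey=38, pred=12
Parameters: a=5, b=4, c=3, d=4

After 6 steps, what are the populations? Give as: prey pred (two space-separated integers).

Answer: 0 12

Derivation:
Step 1: prey: 38+19-18=39; pred: 12+13-4=21
Step 2: prey: 39+19-32=26; pred: 21+24-8=37
Step 3: prey: 26+13-38=1; pred: 37+28-14=51
Step 4: prey: 1+0-2=0; pred: 51+1-20=32
Step 5: prey: 0+0-0=0; pred: 32+0-12=20
Step 6: prey: 0+0-0=0; pred: 20+0-8=12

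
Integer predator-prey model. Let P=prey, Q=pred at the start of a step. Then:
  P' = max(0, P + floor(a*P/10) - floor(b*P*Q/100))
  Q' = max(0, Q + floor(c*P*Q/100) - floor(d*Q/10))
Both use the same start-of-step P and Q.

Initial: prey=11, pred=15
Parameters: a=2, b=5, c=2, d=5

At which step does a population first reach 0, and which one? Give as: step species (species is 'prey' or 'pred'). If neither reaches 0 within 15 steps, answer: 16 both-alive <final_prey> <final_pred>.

Step 1: prey: 11+2-8=5; pred: 15+3-7=11
Step 2: prey: 5+1-2=4; pred: 11+1-5=7
Step 3: prey: 4+0-1=3; pred: 7+0-3=4
Step 4: prey: 3+0-0=3; pred: 4+0-2=2
Step 5: prey: 3+0-0=3; pred: 2+0-1=1
Step 6: prey: 3+0-0=3; pred: 1+0-0=1
Steps 7-15: state stable at prey=3, pred=1 (no change)
No extinction within 15 steps

Answer: 16 both-alive 3 1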